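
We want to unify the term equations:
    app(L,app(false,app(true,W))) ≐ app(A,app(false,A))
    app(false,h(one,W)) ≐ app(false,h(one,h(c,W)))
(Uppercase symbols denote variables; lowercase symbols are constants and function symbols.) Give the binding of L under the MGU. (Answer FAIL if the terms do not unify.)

FAIL

Decompose app/2: L ≐ A,  app(false,app(true,W)) ≐ app(false,A).
Bind L := A; no other remaining equation mentions L.
Decompose app/2: false ≐ false,  app(true,W) ≐ A.
Delete trivial equation false ≐ false.
Bind A := app(true,W); no other remaining equation mentions A. Substituting into the earlier binding gives L := app(true,W).
Decompose app/2: false ≐ false,  h(one,W) ≐ h(one,h(c,W)).
Delete trivial equation false ≐ false.
Decompose h/2: one ≐ one,  W ≐ h(c,W).
Delete trivial equation one ≐ one.
Occurs check fails: W occurs in h(c,W); the equation W ≐ h(c,W) has no finite solution.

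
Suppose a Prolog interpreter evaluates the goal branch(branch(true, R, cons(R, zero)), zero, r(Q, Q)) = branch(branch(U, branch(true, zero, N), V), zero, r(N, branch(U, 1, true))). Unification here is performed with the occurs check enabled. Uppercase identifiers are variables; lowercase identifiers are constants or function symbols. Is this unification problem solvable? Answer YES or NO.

Decompose branch/3: branch(true, R, cons(R, zero)) = branch(U, branch(true, zero, N), V),  zero = zero,  r(Q, Q) = r(N, branch(U, 1, true)).
Decompose branch/3: true = U,  R = branch(true, zero, N),  cons(R, zero) = V.
Bind U := true; substituting into the one remaining equation that mentions U gives: r(Q, Q) = r(N, branch(true, 1, true)).
Bind R := branch(true, zero, N); substituting into the one remaining equation that mentions R gives: cons(branch(true, zero, N), zero) = V.
Bind V := cons(branch(true, zero, N), zero); no other remaining equation mentions V.
Delete trivial equation zero = zero.
Decompose r/2: Q = N,  Q = branch(true, 1, true).
Bind Q := N; substituting into the remaining equation gives: N = branch(true, 1, true).
Bind N := branch(true, 1, true). Substituting into the earlier bindings gives R := branch(true, zero, branch(true, 1, true)), V := cons(branch(true, zero, branch(true, 1, true)), zero), Q := branch(true, 1, true).
No equations remain and no clash or occurs-check failure arose, so a unifier exists.

YES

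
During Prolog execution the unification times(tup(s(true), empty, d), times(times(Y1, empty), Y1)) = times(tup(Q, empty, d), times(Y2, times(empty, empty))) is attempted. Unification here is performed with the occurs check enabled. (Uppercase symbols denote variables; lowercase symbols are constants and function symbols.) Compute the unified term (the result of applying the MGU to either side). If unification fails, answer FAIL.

Decompose times/2: tup(s(true), empty, d) = tup(Q, empty, d),  times(times(Y1, empty), Y1) = times(Y2, times(empty, empty)).
Decompose tup/3: s(true) = Q,  empty = empty,  d = d.
Bind Q := s(true); no other remaining equation mentions Q.
Delete trivial equation empty = empty.
Delete trivial equation d = d.
Decompose times/2: times(Y1, empty) = Y2,  Y1 = times(empty, empty).
Bind Y2 := times(Y1, empty); no other remaining equation mentions Y2.
Bind Y1 := times(empty, empty). Substituting into the earlier binding gives Y2 := times(times(empty, empty), empty).
Applying the MGU to either side gives times(tup(s(true), empty, d), times(times(times(empty, empty), empty), times(empty, empty))).

times(tup(s(true), empty, d), times(times(times(empty, empty), empty), times(empty, empty)))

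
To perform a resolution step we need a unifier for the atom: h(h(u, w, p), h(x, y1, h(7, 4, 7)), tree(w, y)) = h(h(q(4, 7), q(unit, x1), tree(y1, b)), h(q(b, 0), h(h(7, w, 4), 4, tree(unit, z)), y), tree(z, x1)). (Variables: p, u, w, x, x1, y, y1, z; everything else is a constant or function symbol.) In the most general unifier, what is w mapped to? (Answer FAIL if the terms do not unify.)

q(unit, h(7, 4, 7))

Decompose h/3: h(u, w, p) = h(q(4, 7), q(unit, x1), tree(y1, b)),  h(x, y1, h(7, 4, 7)) = h(q(b, 0), h(h(7, w, 4), 4, tree(unit, z)), y),  tree(w, y) = tree(z, x1).
Decompose h/3: u = q(4, 7),  w = q(unit, x1),  p = tree(y1, b).
Bind u := q(4, 7); no other remaining equation mentions u.
Bind w := q(unit, x1); substituting into the 2 remaining equations that mention w gives: h(x, y1, h(7, 4, 7)) = h(q(b, 0), h(h(7, q(unit, x1), 4), 4, tree(unit, z)), y),  tree(q(unit, x1), y) = tree(z, x1).
Bind p := tree(y1, b); no other remaining equation mentions p.
Decompose h/3: x = q(b, 0),  y1 = h(h(7, q(unit, x1), 4), 4, tree(unit, z)),  h(7, 4, 7) = y.
Bind x := q(b, 0); no other remaining equation mentions x.
Bind y1 := h(h(7, q(unit, x1), 4), 4, tree(unit, z)); no other remaining equation mentions y1. Substituting into the earlier binding gives p := tree(h(h(7, q(unit, x1), 4), 4, tree(unit, z)), b).
Bind y := h(7, 4, 7); substituting into the remaining equation gives: tree(q(unit, x1), h(7, 4, 7)) = tree(z, x1).
Decompose tree/2: q(unit, x1) = z,  h(7, 4, 7) = x1.
Bind z := q(unit, x1); no other remaining equation mentions z. Substituting into the earlier bindings gives p := tree(h(h(7, q(unit, x1), 4), 4, tree(unit, q(unit, x1))), b), y1 := h(h(7, q(unit, x1), 4), 4, tree(unit, q(unit, x1))).
Bind x1 := h(7, 4, 7). Substituting into the earlier bindings gives w := q(unit, h(7, 4, 7)), p := tree(h(h(7, q(unit, h(7, 4, 7)), 4), 4, tree(unit, q(unit, h(7, 4, 7)))), b), y1 := h(h(7, q(unit, h(7, 4, 7)), 4), 4, tree(unit, q(unit, h(7, 4, 7)))), z := q(unit, h(7, 4, 7)).
MGU = { u ↦ q(4, 7), w ↦ q(unit, h(7, 4, 7)), p ↦ tree(h(h(7, q(unit, h(7, 4, 7)), 4), 4, tree(unit, q(unit, h(7, 4, 7)))), b), x ↦ q(b, 0), y1 ↦ h(h(7, q(unit, h(7, 4, 7)), 4), 4, tree(unit, q(unit, h(7, 4, 7)))), y ↦ h(7, 4, 7), z ↦ q(unit, h(7, 4, 7)), x1 ↦ h(7, 4, 7) }, so w ↦ q(unit, h(7, 4, 7)).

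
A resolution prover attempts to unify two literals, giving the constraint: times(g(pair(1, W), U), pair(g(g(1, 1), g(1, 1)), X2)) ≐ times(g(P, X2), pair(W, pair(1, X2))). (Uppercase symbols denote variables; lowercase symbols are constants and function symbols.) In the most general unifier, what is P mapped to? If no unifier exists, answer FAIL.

FAIL

Decompose times/2: g(pair(1, W), U) ≐ g(P, X2),  pair(g(g(1, 1), g(1, 1)), X2) ≐ pair(W, pair(1, X2)).
Decompose g/2: pair(1, W) ≐ P,  U ≐ X2.
Bind P := pair(1, W); no other remaining equation mentions P.
Bind U := X2; no other remaining equation mentions U.
Decompose pair/2: g(g(1, 1), g(1, 1)) ≐ W,  X2 ≐ pair(1, X2).
Bind W := g(g(1, 1), g(1, 1)); no other remaining equation mentions W. Substituting into the earlier binding gives P := pair(1, g(g(1, 1), g(1, 1))).
Occurs check fails: X2 occurs in pair(1, X2); the equation X2 ≐ pair(1, X2) has no finite solution.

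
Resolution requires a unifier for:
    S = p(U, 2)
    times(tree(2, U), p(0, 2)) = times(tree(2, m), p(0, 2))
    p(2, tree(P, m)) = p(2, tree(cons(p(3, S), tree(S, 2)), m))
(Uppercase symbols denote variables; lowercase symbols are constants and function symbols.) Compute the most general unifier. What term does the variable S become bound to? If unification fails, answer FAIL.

Bind S := p(U, 2); substituting into the one remaining equation that mentions S gives: p(2, tree(P, m)) = p(2, tree(cons(p(3, p(U, 2)), tree(p(U, 2), 2)), m)).
Decompose times/2: tree(2, U) = tree(2, m),  p(0, 2) = p(0, 2).
Decompose tree/2: 2 = 2,  U = m.
Delete trivial equation 2 = 2.
Bind U := m; substituting into the one remaining equation that mentions U gives: p(2, tree(P, m)) = p(2, tree(cons(p(3, p(m, 2)), tree(p(m, 2), 2)), m)). Substituting into the earlier binding gives S := p(m, 2).
Delete trivial equation p(0, 2) = p(0, 2).
Decompose p/2: 2 = 2,  tree(P, m) = tree(cons(p(3, p(m, 2)), tree(p(m, 2), 2)), m).
Delete trivial equation 2 = 2.
Decompose tree/2: P = cons(p(3, p(m, 2)), tree(p(m, 2), 2)),  m = m.
Bind P := cons(p(3, p(m, 2)), tree(p(m, 2), 2)); no other remaining equation mentions P.
Delete trivial equation m = m.
MGU = { S := p(m, 2), U := m, P := cons(p(3, p(m, 2)), tree(p(m, 2), 2)) }, so S := p(m, 2).

p(m, 2)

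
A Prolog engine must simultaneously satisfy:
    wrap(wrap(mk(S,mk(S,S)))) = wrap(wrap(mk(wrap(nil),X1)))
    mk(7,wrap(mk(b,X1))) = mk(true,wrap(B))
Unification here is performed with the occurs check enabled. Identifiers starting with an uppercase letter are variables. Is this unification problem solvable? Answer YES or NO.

NO

Decompose wrap/1: wrap(mk(S,mk(S,S))) = wrap(mk(wrap(nil),X1)).
Decompose wrap/1: mk(S,mk(S,S)) = mk(wrap(nil),X1).
Decompose mk/2: S = wrap(nil),  mk(S,S) = X1.
Bind S := wrap(nil); substituting into the one remaining equation that mentions S gives: mk(wrap(nil),wrap(nil)) = X1.
Bind X1 := mk(wrap(nil),wrap(nil)); substituting into the remaining equation gives: mk(7,wrap(mk(b,mk(wrap(nil),wrap(nil))))) = mk(true,wrap(B)).
Decompose mk/2: 7 = true,  wrap(mk(b,mk(wrap(nil),wrap(nil)))) = wrap(B).
Clash: constants 7 and true differ; no unifier exists.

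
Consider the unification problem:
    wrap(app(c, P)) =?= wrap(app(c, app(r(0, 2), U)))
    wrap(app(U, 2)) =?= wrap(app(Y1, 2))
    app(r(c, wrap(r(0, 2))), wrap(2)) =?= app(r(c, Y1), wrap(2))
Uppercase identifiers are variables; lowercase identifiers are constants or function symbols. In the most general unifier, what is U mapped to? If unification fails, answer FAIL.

wrap(r(0, 2))

Decompose wrap/1: app(c, P) =?= app(c, app(r(0, 2), U)).
Decompose app/2: c =?= c,  P =?= app(r(0, 2), U).
Delete trivial equation c =?= c.
Bind P := app(r(0, 2), U); no other remaining equation mentions P.
Decompose wrap/1: app(U, 2) =?= app(Y1, 2).
Decompose app/2: U =?= Y1,  2 =?= 2.
Bind U := Y1; no other remaining equation mentions U. Substituting into the earlier binding gives P := app(r(0, 2), Y1).
Delete trivial equation 2 =?= 2.
Decompose app/2: r(c, wrap(r(0, 2))) =?= r(c, Y1),  wrap(2) =?= wrap(2).
Decompose r/2: c =?= c,  wrap(r(0, 2)) =?= Y1.
Delete trivial equation c =?= c.
Bind Y1 := wrap(r(0, 2)); no other remaining equation mentions Y1. Substituting into the earlier bindings gives P := app(r(0, 2), wrap(r(0, 2))), U := wrap(r(0, 2)).
Delete trivial equation wrap(2) =?= wrap(2).
MGU = { P -> app(r(0, 2), wrap(r(0, 2))), U -> wrap(r(0, 2)), Y1 -> wrap(r(0, 2)) }, so U -> wrap(r(0, 2)).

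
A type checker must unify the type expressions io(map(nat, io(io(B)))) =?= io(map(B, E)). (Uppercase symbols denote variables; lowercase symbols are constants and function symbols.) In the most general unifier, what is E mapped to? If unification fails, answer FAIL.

io(io(nat))

Decompose io/1: map(nat, io(io(B))) =?= map(B, E).
Decompose map/2: nat =?= B,  io(io(B)) =?= E.
Bind B := nat; substituting into the remaining equation gives: io(io(nat)) =?= E.
Bind E := io(io(nat)).
MGU = { B ↦ nat, E ↦ io(io(nat)) }, so E ↦ io(io(nat)).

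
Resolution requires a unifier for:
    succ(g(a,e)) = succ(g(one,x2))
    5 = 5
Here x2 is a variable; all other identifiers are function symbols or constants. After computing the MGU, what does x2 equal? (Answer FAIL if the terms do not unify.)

FAIL

Decompose succ/1: g(a,e) = g(one,x2).
Decompose g/2: a = one,  e = x2.
Clash: constants a and one differ; no unifier exists.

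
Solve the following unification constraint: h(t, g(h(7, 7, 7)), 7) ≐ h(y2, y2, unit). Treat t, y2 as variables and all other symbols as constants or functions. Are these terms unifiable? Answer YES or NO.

Decompose h/3: t ≐ y2,  g(h(7, 7, 7)) ≐ y2,  7 ≐ unit.
Bind t := y2; no other remaining equation mentions t.
Bind y2 := g(h(7, 7, 7)); no other remaining equation mentions y2. Substituting into the earlier binding gives t := g(h(7, 7, 7)).
Clash: constants 7 and unit differ; no unifier exists.

NO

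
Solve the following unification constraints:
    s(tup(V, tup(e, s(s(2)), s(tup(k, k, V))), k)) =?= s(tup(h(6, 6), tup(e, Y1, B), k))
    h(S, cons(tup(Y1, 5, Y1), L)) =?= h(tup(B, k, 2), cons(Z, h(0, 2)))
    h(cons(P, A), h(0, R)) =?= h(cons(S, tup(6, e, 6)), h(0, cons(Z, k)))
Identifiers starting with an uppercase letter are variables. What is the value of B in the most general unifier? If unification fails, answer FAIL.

Decompose s/1: tup(V, tup(e, s(s(2)), s(tup(k, k, V))), k) =?= tup(h(6, 6), tup(e, Y1, B), k).
Decompose tup/3: V =?= h(6, 6),  tup(e, s(s(2)), s(tup(k, k, V))) =?= tup(e, Y1, B),  k =?= k.
Bind V := h(6, 6); substituting into the one remaining equation that mentions V gives: tup(e, s(s(2)), s(tup(k, k, h(6, 6)))) =?= tup(e, Y1, B).
Decompose tup/3: e =?= e,  s(s(2)) =?= Y1,  s(tup(k, k, h(6, 6))) =?= B.
Delete trivial equation e =?= e.
Bind Y1 := s(s(2)); substituting into the one remaining equation that mentions Y1 gives: h(S, cons(tup(s(s(2)), 5, s(s(2))), L)) =?= h(tup(B, k, 2), cons(Z, h(0, 2))).
Bind B := s(tup(k, k, h(6, 6))); substituting into the one remaining equation that mentions B gives: h(S, cons(tup(s(s(2)), 5, s(s(2))), L)) =?= h(tup(s(tup(k, k, h(6, 6))), k, 2), cons(Z, h(0, 2))).
Delete trivial equation k =?= k.
Decompose h/2: S =?= tup(s(tup(k, k, h(6, 6))), k, 2),  cons(tup(s(s(2)), 5, s(s(2))), L) =?= cons(Z, h(0, 2)).
Bind S := tup(s(tup(k, k, h(6, 6))), k, 2); substituting into the one remaining equation that mentions S gives: h(cons(P, A), h(0, R)) =?= h(cons(tup(s(tup(k, k, h(6, 6))), k, 2), tup(6, e, 6)), h(0, cons(Z, k))).
Decompose cons/2: tup(s(s(2)), 5, s(s(2))) =?= Z,  L =?= h(0, 2).
Bind Z := tup(s(s(2)), 5, s(s(2))); substituting into the one remaining equation that mentions Z gives: h(cons(P, A), h(0, R)) =?= h(cons(tup(s(tup(k, k, h(6, 6))), k, 2), tup(6, e, 6)), h(0, cons(tup(s(s(2)), 5, s(s(2))), k))).
Bind L := h(0, 2); no other remaining equation mentions L.
Decompose h/2: cons(P, A) =?= cons(tup(s(tup(k, k, h(6, 6))), k, 2), tup(6, e, 6)),  h(0, R) =?= h(0, cons(tup(s(s(2)), 5, s(s(2))), k)).
Decompose cons/2: P =?= tup(s(tup(k, k, h(6, 6))), k, 2),  A =?= tup(6, e, 6).
Bind P := tup(s(tup(k, k, h(6, 6))), k, 2); no other remaining equation mentions P.
Bind A := tup(6, e, 6); no other remaining equation mentions A.
Decompose h/2: 0 =?= 0,  R =?= cons(tup(s(s(2)), 5, s(s(2))), k).
Delete trivial equation 0 =?= 0.
Bind R := cons(tup(s(s(2)), 5, s(s(2))), k).
MGU = { V -> h(6, 6), Y1 -> s(s(2)), B -> s(tup(k, k, h(6, 6))), S -> tup(s(tup(k, k, h(6, 6))), k, 2), Z -> tup(s(s(2)), 5, s(s(2))), L -> h(0, 2), P -> tup(s(tup(k, k, h(6, 6))), k, 2), A -> tup(6, e, 6), R -> cons(tup(s(s(2)), 5, s(s(2))), k) }, so B -> s(tup(k, k, h(6, 6))).

s(tup(k, k, h(6, 6)))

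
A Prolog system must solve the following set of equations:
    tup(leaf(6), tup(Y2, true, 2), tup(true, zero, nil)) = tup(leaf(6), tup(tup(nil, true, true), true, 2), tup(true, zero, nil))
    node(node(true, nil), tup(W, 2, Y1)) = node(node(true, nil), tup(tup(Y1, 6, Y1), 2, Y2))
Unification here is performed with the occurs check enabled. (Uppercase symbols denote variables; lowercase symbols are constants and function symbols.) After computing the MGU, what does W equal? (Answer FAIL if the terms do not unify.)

Decompose tup/3: leaf(6) = leaf(6),  tup(Y2, true, 2) = tup(tup(nil, true, true), true, 2),  tup(true, zero, nil) = tup(true, zero, nil).
Delete trivial equation leaf(6) = leaf(6).
Decompose tup/3: Y2 = tup(nil, true, true),  true = true,  2 = 2.
Bind Y2 := tup(nil, true, true); substituting into the one remaining equation that mentions Y2 gives: node(node(true, nil), tup(W, 2, Y1)) = node(node(true, nil), tup(tup(Y1, 6, Y1), 2, tup(nil, true, true))).
Delete trivial equation true = true.
Delete trivial equation 2 = 2.
Delete trivial equation tup(true, zero, nil) = tup(true, zero, nil).
Decompose node/2: node(true, nil) = node(true, nil),  tup(W, 2, Y1) = tup(tup(Y1, 6, Y1), 2, tup(nil, true, true)).
Delete trivial equation node(true, nil) = node(true, nil).
Decompose tup/3: W = tup(Y1, 6, Y1),  2 = 2,  Y1 = tup(nil, true, true).
Bind W := tup(Y1, 6, Y1); no other remaining equation mentions W.
Delete trivial equation 2 = 2.
Bind Y1 := tup(nil, true, true). Substituting into the earlier binding gives W := tup(tup(nil, true, true), 6, tup(nil, true, true)).
MGU = { Y2 ↦ tup(nil, true, true), W ↦ tup(tup(nil, true, true), 6, tup(nil, true, true)), Y1 ↦ tup(nil, true, true) }, so W ↦ tup(tup(nil, true, true), 6, tup(nil, true, true)).

tup(tup(nil, true, true), 6, tup(nil, true, true))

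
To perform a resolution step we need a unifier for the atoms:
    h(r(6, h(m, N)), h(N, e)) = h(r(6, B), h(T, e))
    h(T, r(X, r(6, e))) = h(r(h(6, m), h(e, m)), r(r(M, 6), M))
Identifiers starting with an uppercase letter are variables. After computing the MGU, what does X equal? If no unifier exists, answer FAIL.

Decompose h/2: r(6, h(m, N)) = r(6, B),  h(N, e) = h(T, e).
Decompose r/2: 6 = 6,  h(m, N) = B.
Delete trivial equation 6 = 6.
Bind B := h(m, N); no other remaining equation mentions B.
Decompose h/2: N = T,  e = e.
Bind N := T; no other remaining equation mentions N. Substituting into the earlier binding gives B := h(m, T).
Delete trivial equation e = e.
Decompose h/2: T = r(h(6, m), h(e, m)),  r(X, r(6, e)) = r(r(M, 6), M).
Bind T := r(h(6, m), h(e, m)); no other remaining equation mentions T. Substituting into the earlier bindings gives B := h(m, r(h(6, m), h(e, m))), N := r(h(6, m), h(e, m)).
Decompose r/2: X = r(M, 6),  r(6, e) = M.
Bind X := r(M, 6); no other remaining equation mentions X.
Bind M := r(6, e). Substituting into the earlier binding gives X := r(r(6, e), 6).
MGU = { B -> h(m, r(h(6, m), h(e, m))), N -> r(h(6, m), h(e, m)), T -> r(h(6, m), h(e, m)), X -> r(r(6, e), 6), M -> r(6, e) }, so X -> r(r(6, e), 6).

r(r(6, e), 6)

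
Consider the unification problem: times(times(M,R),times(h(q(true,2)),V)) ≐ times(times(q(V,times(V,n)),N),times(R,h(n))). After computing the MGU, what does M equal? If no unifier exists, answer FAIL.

q(h(n),times(h(n),n))

Decompose times/2: times(M,R) ≐ times(q(V,times(V,n)),N),  times(h(q(true,2)),V) ≐ times(R,h(n)).
Decompose times/2: M ≐ q(V,times(V,n)),  R ≐ N.
Bind M := q(V,times(V,n)); no other remaining equation mentions M.
Bind R := N; substituting into the remaining equation gives: times(h(q(true,2)),V) ≐ times(N,h(n)).
Decompose times/2: h(q(true,2)) ≐ N,  V ≐ h(n).
Bind N := h(q(true,2)); no other remaining equation mentions N. Substituting into the earlier binding gives R := h(q(true,2)).
Bind V := h(n). Substituting into the earlier binding gives M := q(h(n),times(h(n),n)).
MGU = { M := q(h(n),times(h(n),n)), R := h(q(true,2)), N := h(q(true,2)), V := h(n) }, so M := q(h(n),times(h(n),n)).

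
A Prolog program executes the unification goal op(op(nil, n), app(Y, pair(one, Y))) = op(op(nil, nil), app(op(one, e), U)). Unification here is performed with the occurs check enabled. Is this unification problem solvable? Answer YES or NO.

Decompose op/2: op(nil, n) = op(nil, nil),  app(Y, pair(one, Y)) = app(op(one, e), U).
Decompose op/2: nil = nil,  n = nil.
Delete trivial equation nil = nil.
Clash: constants n and nil differ; no unifier exists.

NO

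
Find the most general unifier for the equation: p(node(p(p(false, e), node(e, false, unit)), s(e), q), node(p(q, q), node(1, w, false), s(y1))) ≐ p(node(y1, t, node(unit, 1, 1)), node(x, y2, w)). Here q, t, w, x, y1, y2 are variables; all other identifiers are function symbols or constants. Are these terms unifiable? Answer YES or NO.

YES

Decompose p/2: node(p(p(false, e), node(e, false, unit)), s(e), q) ≐ node(y1, t, node(unit, 1, 1)),  node(p(q, q), node(1, w, false), s(y1)) ≐ node(x, y2, w).
Decompose node/3: p(p(false, e), node(e, false, unit)) ≐ y1,  s(e) ≐ t,  q ≐ node(unit, 1, 1).
Bind y1 := p(p(false, e), node(e, false, unit)); substituting into the one remaining equation that mentions y1 gives: node(p(q, q), node(1, w, false), s(p(p(false, e), node(e, false, unit)))) ≐ node(x, y2, w).
Bind t := s(e); no other remaining equation mentions t.
Bind q := node(unit, 1, 1); substituting into the remaining equation gives: node(p(node(unit, 1, 1), node(unit, 1, 1)), node(1, w, false), s(p(p(false, e), node(e, false, unit)))) ≐ node(x, y2, w).
Decompose node/3: p(node(unit, 1, 1), node(unit, 1, 1)) ≐ x,  node(1, w, false) ≐ y2,  s(p(p(false, e), node(e, false, unit))) ≐ w.
Bind x := p(node(unit, 1, 1), node(unit, 1, 1)); no other remaining equation mentions x.
Bind y2 := node(1, w, false); no other remaining equation mentions y2.
Bind w := s(p(p(false, e), node(e, false, unit))). Substituting into the earlier binding gives y2 := node(1, s(p(p(false, e), node(e, false, unit))), false).
No equations remain and no clash or occurs-check failure arose, so a unifier exists.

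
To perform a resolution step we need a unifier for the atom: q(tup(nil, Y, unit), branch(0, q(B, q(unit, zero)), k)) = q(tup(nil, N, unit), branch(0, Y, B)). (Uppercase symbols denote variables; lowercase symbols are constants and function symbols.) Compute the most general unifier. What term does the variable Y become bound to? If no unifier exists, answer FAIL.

Decompose q/2: tup(nil, Y, unit) = tup(nil, N, unit),  branch(0, q(B, q(unit, zero)), k) = branch(0, Y, B).
Decompose tup/3: nil = nil,  Y = N,  unit = unit.
Delete trivial equation nil = nil.
Bind Y := N; substituting into the one remaining equation that mentions Y gives: branch(0, q(B, q(unit, zero)), k) = branch(0, N, B).
Delete trivial equation unit = unit.
Decompose branch/3: 0 = 0,  q(B, q(unit, zero)) = N,  k = B.
Delete trivial equation 0 = 0.
Bind N := q(B, q(unit, zero)); no other remaining equation mentions N. Substituting into the earlier binding gives Y := q(B, q(unit, zero)).
Bind B := k. Substituting into the earlier bindings gives Y := q(k, q(unit, zero)), N := q(k, q(unit, zero)).
MGU = { Y ↦ q(k, q(unit, zero)), N ↦ q(k, q(unit, zero)), B ↦ k }, so Y ↦ q(k, q(unit, zero)).

q(k, q(unit, zero))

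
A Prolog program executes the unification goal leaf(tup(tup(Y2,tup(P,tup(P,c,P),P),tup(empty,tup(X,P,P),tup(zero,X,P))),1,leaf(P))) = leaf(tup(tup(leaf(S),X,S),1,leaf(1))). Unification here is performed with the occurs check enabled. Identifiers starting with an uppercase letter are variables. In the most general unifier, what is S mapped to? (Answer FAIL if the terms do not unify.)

tup(empty,tup(tup(1,tup(1,c,1),1),1,1),tup(zero,tup(1,tup(1,c,1),1),1))

Decompose leaf/1: tup(tup(Y2,tup(P,tup(P,c,P),P),tup(empty,tup(X,P,P),tup(zero,X,P))),1,leaf(P)) = tup(tup(leaf(S),X,S),1,leaf(1)).
Decompose tup/3: tup(Y2,tup(P,tup(P,c,P),P),tup(empty,tup(X,P,P),tup(zero,X,P))) = tup(leaf(S),X,S),  1 = 1,  leaf(P) = leaf(1).
Decompose tup/3: Y2 = leaf(S),  tup(P,tup(P,c,P),P) = X,  tup(empty,tup(X,P,P),tup(zero,X,P)) = S.
Bind Y2 := leaf(S); no other remaining equation mentions Y2.
Bind X := tup(P,tup(P,c,P),P); substituting into the one remaining equation that mentions X gives: tup(empty,tup(tup(P,tup(P,c,P),P),P,P),tup(zero,tup(P,tup(P,c,P),P),P)) = S.
Bind S := tup(empty,tup(tup(P,tup(P,c,P),P),P,P),tup(zero,tup(P,tup(P,c,P),P),P)); no other remaining equation mentions S. Substituting into the earlier binding gives Y2 := leaf(tup(empty,tup(tup(P,tup(P,c,P),P),P,P),tup(zero,tup(P,tup(P,c,P),P),P))).
Delete trivial equation 1 = 1.
Decompose leaf/1: P = 1.
Bind P := 1. Substituting into the earlier bindings gives Y2 := leaf(tup(empty,tup(tup(1,tup(1,c,1),1),1,1),tup(zero,tup(1,tup(1,c,1),1),1))), X := tup(1,tup(1,c,1),1), S := tup(empty,tup(tup(1,tup(1,c,1),1),1,1),tup(zero,tup(1,tup(1,c,1),1),1)).
MGU = { Y2 ↦ leaf(tup(empty,tup(tup(1,tup(1,c,1),1),1,1),tup(zero,tup(1,tup(1,c,1),1),1))), X ↦ tup(1,tup(1,c,1),1), S ↦ tup(empty,tup(tup(1,tup(1,c,1),1),1,1),tup(zero,tup(1,tup(1,c,1),1),1)), P ↦ 1 }, so S ↦ tup(empty,tup(tup(1,tup(1,c,1),1),1,1),tup(zero,tup(1,tup(1,c,1),1),1)).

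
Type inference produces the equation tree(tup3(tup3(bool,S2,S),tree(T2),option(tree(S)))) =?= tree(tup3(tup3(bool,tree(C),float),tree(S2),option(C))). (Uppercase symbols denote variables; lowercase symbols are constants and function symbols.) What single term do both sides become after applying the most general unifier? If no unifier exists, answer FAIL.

tree(tup3(tup3(bool,tree(tree(float)),float),tree(tree(tree(float))),option(tree(float))))

Decompose tree/1: tup3(tup3(bool,S2,S),tree(T2),option(tree(S))) =?= tup3(tup3(bool,tree(C),float),tree(S2),option(C)).
Decompose tup3/3: tup3(bool,S2,S) =?= tup3(bool,tree(C),float),  tree(T2) =?= tree(S2),  option(tree(S)) =?= option(C).
Decompose tup3/3: bool =?= bool,  S2 =?= tree(C),  S =?= float.
Delete trivial equation bool =?= bool.
Bind S2 := tree(C); substituting into the one remaining equation that mentions S2 gives: tree(T2) =?= tree(tree(C)).
Bind S := float; substituting into the one remaining equation that mentions S gives: option(tree(float)) =?= option(C).
Decompose tree/1: T2 =?= tree(C).
Bind T2 := tree(C); no other remaining equation mentions T2.
Decompose option/1: tree(float) =?= C.
Bind C := tree(float). Substituting into the earlier bindings gives S2 := tree(tree(float)), T2 := tree(tree(float)).
Applying the MGU to either side gives tree(tup3(tup3(bool,tree(tree(float)),float),tree(tree(tree(float))),option(tree(float)))).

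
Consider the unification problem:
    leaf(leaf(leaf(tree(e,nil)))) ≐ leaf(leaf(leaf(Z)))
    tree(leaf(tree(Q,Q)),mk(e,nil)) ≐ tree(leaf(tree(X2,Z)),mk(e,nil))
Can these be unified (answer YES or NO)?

YES

Decompose leaf/1: leaf(leaf(tree(e,nil))) ≐ leaf(leaf(Z)).
Decompose leaf/1: leaf(tree(e,nil)) ≐ leaf(Z).
Decompose leaf/1: tree(e,nil) ≐ Z.
Bind Z := tree(e,nil); substituting into the remaining equation gives: tree(leaf(tree(Q,Q)),mk(e,nil)) ≐ tree(leaf(tree(X2,tree(e,nil))),mk(e,nil)).
Decompose tree/2: leaf(tree(Q,Q)) ≐ leaf(tree(X2,tree(e,nil))),  mk(e,nil) ≐ mk(e,nil).
Decompose leaf/1: tree(Q,Q) ≐ tree(X2,tree(e,nil)).
Decompose tree/2: Q ≐ X2,  Q ≐ tree(e,nil).
Bind Q := X2; substituting into the one remaining equation that mentions Q gives: X2 ≐ tree(e,nil).
Bind X2 := tree(e,nil); no other remaining equation mentions X2. Substituting into the earlier binding gives Q := tree(e,nil).
Delete trivial equation mk(e,nil) ≐ mk(e,nil).
No equations remain and no clash or occurs-check failure arose, so a unifier exists.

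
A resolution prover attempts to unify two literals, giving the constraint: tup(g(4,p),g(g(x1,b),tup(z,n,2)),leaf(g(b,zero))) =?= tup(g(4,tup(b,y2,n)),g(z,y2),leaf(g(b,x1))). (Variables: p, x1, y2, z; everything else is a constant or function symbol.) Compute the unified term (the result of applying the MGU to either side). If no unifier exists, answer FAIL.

tup(g(4,tup(b,tup(g(zero,b),n,2),n)),g(g(zero,b),tup(g(zero,b),n,2)),leaf(g(b,zero)))

Decompose tup/3: g(4,p) =?= g(4,tup(b,y2,n)),  g(g(x1,b),tup(z,n,2)) =?= g(z,y2),  leaf(g(b,zero)) =?= leaf(g(b,x1)).
Decompose g/2: 4 =?= 4,  p =?= tup(b,y2,n).
Delete trivial equation 4 =?= 4.
Bind p := tup(b,y2,n); no other remaining equation mentions p.
Decompose g/2: g(x1,b) =?= z,  tup(z,n,2) =?= y2.
Bind z := g(x1,b); substituting into the one remaining equation that mentions z gives: tup(g(x1,b),n,2) =?= y2.
Bind y2 := tup(g(x1,b),n,2); no other remaining equation mentions y2. Substituting into the earlier binding gives p := tup(b,tup(g(x1,b),n,2),n).
Decompose leaf/1: g(b,zero) =?= g(b,x1).
Decompose g/2: b =?= b,  zero =?= x1.
Delete trivial equation b =?= b.
Bind x1 := zero. Substituting into the earlier bindings gives p := tup(b,tup(g(zero,b),n,2),n), z := g(zero,b), y2 := tup(g(zero,b),n,2).
Applying the MGU to either side gives tup(g(4,tup(b,tup(g(zero,b),n,2),n)),g(g(zero,b),tup(g(zero,b),n,2)),leaf(g(b,zero))).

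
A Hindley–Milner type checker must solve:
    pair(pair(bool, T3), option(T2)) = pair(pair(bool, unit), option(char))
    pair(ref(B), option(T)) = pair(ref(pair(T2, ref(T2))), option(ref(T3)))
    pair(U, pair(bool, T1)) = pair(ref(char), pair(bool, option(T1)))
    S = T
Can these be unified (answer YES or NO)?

Decompose pair/2: pair(bool, T3) = pair(bool, unit),  option(T2) = option(char).
Decompose pair/2: bool = bool,  T3 = unit.
Delete trivial equation bool = bool.
Bind T3 := unit; substituting into the one remaining equation that mentions T3 gives: pair(ref(B), option(T)) = pair(ref(pair(T2, ref(T2))), option(ref(unit))).
Decompose option/1: T2 = char.
Bind T2 := char; substituting into the one remaining equation that mentions T2 gives: pair(ref(B), option(T)) = pair(ref(pair(char, ref(char))), option(ref(unit))).
Decompose pair/2: ref(B) = ref(pair(char, ref(char))),  option(T) = option(ref(unit)).
Decompose ref/1: B = pair(char, ref(char)).
Bind B := pair(char, ref(char)); no other remaining equation mentions B.
Decompose option/1: T = ref(unit).
Bind T := ref(unit); substituting into the one remaining equation that mentions T gives: S = ref(unit).
Decompose pair/2: U = ref(char),  pair(bool, T1) = pair(bool, option(T1)).
Bind U := ref(char); no other remaining equation mentions U.
Decompose pair/2: bool = bool,  T1 = option(T1).
Delete trivial equation bool = bool.
Occurs check fails: T1 occurs in option(T1); the equation T1 = option(T1) has no finite solution.

NO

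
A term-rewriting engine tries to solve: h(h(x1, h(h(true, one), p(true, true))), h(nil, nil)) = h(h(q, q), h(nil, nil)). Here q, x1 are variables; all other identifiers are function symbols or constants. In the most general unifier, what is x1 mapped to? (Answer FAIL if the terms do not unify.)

h(h(true, one), p(true, true))

Decompose h/2: h(x1, h(h(true, one), p(true, true))) = h(q, q),  h(nil, nil) = h(nil, nil).
Decompose h/2: x1 = q,  h(h(true, one), p(true, true)) = q.
Bind x1 := q; no other remaining equation mentions x1.
Bind q := h(h(true, one), p(true, true)); no other remaining equation mentions q. Substituting into the earlier binding gives x1 := h(h(true, one), p(true, true)).
Delete trivial equation h(nil, nil) = h(nil, nil).
MGU = { x1 := h(h(true, one), p(true, true)), q := h(h(true, one), p(true, true)) }, so x1 := h(h(true, one), p(true, true)).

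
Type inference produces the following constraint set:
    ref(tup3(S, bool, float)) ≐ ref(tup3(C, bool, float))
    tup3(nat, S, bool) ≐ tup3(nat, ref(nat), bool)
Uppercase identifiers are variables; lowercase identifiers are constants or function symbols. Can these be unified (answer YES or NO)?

YES

Decompose ref/1: tup3(S, bool, float) ≐ tup3(C, bool, float).
Decompose tup3/3: S ≐ C,  bool ≐ bool,  float ≐ float.
Bind S := C; substituting into the one remaining equation that mentions S gives: tup3(nat, C, bool) ≐ tup3(nat, ref(nat), bool).
Delete trivial equation bool ≐ bool.
Delete trivial equation float ≐ float.
Decompose tup3/3: nat ≐ nat,  C ≐ ref(nat),  bool ≐ bool.
Delete trivial equation nat ≐ nat.
Bind C := ref(nat); no other remaining equation mentions C. Substituting into the earlier binding gives S := ref(nat).
Delete trivial equation bool ≐ bool.
No equations remain and no clash or occurs-check failure arose, so a unifier exists.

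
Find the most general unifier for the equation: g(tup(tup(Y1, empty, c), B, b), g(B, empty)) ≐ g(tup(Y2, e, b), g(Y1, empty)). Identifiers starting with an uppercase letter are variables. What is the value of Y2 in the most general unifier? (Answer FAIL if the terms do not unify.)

tup(e, empty, c)

Decompose g/2: tup(tup(Y1, empty, c), B, b) ≐ tup(Y2, e, b),  g(B, empty) ≐ g(Y1, empty).
Decompose tup/3: tup(Y1, empty, c) ≐ Y2,  B ≐ e,  b ≐ b.
Bind Y2 := tup(Y1, empty, c); no other remaining equation mentions Y2.
Bind B := e; substituting into the one remaining equation that mentions B gives: g(e, empty) ≐ g(Y1, empty).
Delete trivial equation b ≐ b.
Decompose g/2: e ≐ Y1,  empty ≐ empty.
Bind Y1 := e; no other remaining equation mentions Y1. Substituting into the earlier binding gives Y2 := tup(e, empty, c).
Delete trivial equation empty ≐ empty.
MGU = { Y2 ↦ tup(e, empty, c), B ↦ e, Y1 ↦ e }, so Y2 ↦ tup(e, empty, c).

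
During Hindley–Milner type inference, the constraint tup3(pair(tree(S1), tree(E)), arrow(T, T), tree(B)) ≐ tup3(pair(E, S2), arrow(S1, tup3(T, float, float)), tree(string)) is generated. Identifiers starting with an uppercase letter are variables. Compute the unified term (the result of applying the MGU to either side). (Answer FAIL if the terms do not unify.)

Decompose tup3/3: pair(tree(S1), tree(E)) ≐ pair(E, S2),  arrow(T, T) ≐ arrow(S1, tup3(T, float, float)),  tree(B) ≐ tree(string).
Decompose pair/2: tree(S1) ≐ E,  tree(E) ≐ S2.
Bind E := tree(S1); substituting into the one remaining equation that mentions E gives: tree(tree(S1)) ≐ S2.
Bind S2 := tree(tree(S1)); no other remaining equation mentions S2.
Decompose arrow/2: T ≐ S1,  T ≐ tup3(T, float, float).
Bind T := S1; substituting into the one remaining equation that mentions T gives: S1 ≐ tup3(S1, float, float).
Occurs check fails: S1 occurs in tup3(S1, float, float); the equation S1 ≐ tup3(S1, float, float) has no finite solution.

FAIL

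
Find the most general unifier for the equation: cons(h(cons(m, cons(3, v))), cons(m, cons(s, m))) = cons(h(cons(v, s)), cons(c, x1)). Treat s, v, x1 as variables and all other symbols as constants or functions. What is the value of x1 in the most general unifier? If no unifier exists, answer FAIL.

FAIL

Decompose cons/2: h(cons(m, cons(3, v))) = h(cons(v, s)),  cons(m, cons(s, m)) = cons(c, x1).
Decompose h/1: cons(m, cons(3, v)) = cons(v, s).
Decompose cons/2: m = v,  cons(3, v) = s.
Bind v := m; substituting into the one remaining equation that mentions v gives: cons(3, m) = s.
Bind s := cons(3, m); substituting into the remaining equation gives: cons(m, cons(cons(3, m), m)) = cons(c, x1).
Decompose cons/2: m = c,  cons(cons(3, m), m) = x1.
Clash: constants m and c differ; no unifier exists.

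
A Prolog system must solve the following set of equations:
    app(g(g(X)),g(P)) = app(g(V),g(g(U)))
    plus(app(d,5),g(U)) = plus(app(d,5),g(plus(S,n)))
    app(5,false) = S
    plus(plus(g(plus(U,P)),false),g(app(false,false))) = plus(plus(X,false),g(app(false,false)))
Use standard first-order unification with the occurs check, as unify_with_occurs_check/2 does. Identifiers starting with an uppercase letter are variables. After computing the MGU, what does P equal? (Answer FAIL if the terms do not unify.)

Decompose app/2: g(g(X)) = g(V),  g(P) = g(g(U)).
Decompose g/1: g(X) = V.
Bind V := g(X); no other remaining equation mentions V.
Decompose g/1: P = g(U).
Bind P := g(U); substituting into the one remaining equation that mentions P gives: plus(plus(g(plus(U,g(U))),false),g(app(false,false))) = plus(plus(X,false),g(app(false,false))).
Decompose plus/2: app(d,5) = app(d,5),  g(U) = g(plus(S,n)).
Delete trivial equation app(d,5) = app(d,5).
Decompose g/1: U = plus(S,n).
Bind U := plus(S,n); substituting into the one remaining equation that mentions U gives: plus(plus(g(plus(plus(S,n),g(plus(S,n)))),false),g(app(false,false))) = plus(plus(X,false),g(app(false,false))). Substituting into the earlier binding gives P := g(plus(S,n)).
Bind S := app(5,false); substituting into the remaining equation gives: plus(plus(g(plus(plus(app(5,false),n),g(plus(app(5,false),n)))),false),g(app(false,false))) = plus(plus(X,false),g(app(false,false))). Substituting into the earlier bindings gives P := g(plus(app(5,false),n)), U := plus(app(5,false),n).
Decompose plus/2: plus(g(plus(plus(app(5,false),n),g(plus(app(5,false),n)))),false) = plus(X,false),  g(app(false,false)) = g(app(false,false)).
Decompose plus/2: g(plus(plus(app(5,false),n),g(plus(app(5,false),n)))) = X,  false = false.
Bind X := g(plus(plus(app(5,false),n),g(plus(app(5,false),n)))); no other remaining equation mentions X. Substituting into the earlier binding gives V := g(g(plus(plus(app(5,false),n),g(plus(app(5,false),n))))).
Delete trivial equation false = false.
Delete trivial equation g(app(false,false)) = g(app(false,false)).
MGU = { V -> g(g(plus(plus(app(5,false),n),g(plus(app(5,false),n))))), P -> g(plus(app(5,false),n)), U -> plus(app(5,false),n), S -> app(5,false), X -> g(plus(plus(app(5,false),n),g(plus(app(5,false),n)))) }, so P -> g(plus(app(5,false),n)).

g(plus(app(5,false),n))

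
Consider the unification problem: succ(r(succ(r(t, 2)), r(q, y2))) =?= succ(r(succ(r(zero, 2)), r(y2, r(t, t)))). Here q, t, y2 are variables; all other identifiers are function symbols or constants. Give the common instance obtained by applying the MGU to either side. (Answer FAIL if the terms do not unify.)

Decompose succ/1: r(succ(r(t, 2)), r(q, y2)) =?= r(succ(r(zero, 2)), r(y2, r(t, t))).
Decompose r/2: succ(r(t, 2)) =?= succ(r(zero, 2)),  r(q, y2) =?= r(y2, r(t, t)).
Decompose succ/1: r(t, 2) =?= r(zero, 2).
Decompose r/2: t =?= zero,  2 =?= 2.
Bind t := zero; substituting into the one remaining equation that mentions t gives: r(q, y2) =?= r(y2, r(zero, zero)).
Delete trivial equation 2 =?= 2.
Decompose r/2: q =?= y2,  y2 =?= r(zero, zero).
Bind q := y2; no other remaining equation mentions q.
Bind y2 := r(zero, zero). Substituting into the earlier binding gives q := r(zero, zero).
Applying the MGU to either side gives succ(r(succ(r(zero, 2)), r(r(zero, zero), r(zero, zero)))).

succ(r(succ(r(zero, 2)), r(r(zero, zero), r(zero, zero))))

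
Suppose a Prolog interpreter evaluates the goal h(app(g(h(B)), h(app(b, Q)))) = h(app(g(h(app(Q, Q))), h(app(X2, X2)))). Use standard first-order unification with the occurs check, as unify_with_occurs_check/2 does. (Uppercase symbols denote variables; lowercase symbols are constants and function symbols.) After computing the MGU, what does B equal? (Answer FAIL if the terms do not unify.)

app(b, b)

Decompose h/1: app(g(h(B)), h(app(b, Q))) = app(g(h(app(Q, Q))), h(app(X2, X2))).
Decompose app/2: g(h(B)) = g(h(app(Q, Q))),  h(app(b, Q)) = h(app(X2, X2)).
Decompose g/1: h(B) = h(app(Q, Q)).
Decompose h/1: B = app(Q, Q).
Bind B := app(Q, Q); no other remaining equation mentions B.
Decompose h/1: app(b, Q) = app(X2, X2).
Decompose app/2: b = X2,  Q = X2.
Bind X2 := b; substituting into the remaining equation gives: Q = b.
Bind Q := b. Substituting into the earlier binding gives B := app(b, b).
MGU = { B ↦ app(b, b), X2 ↦ b, Q ↦ b }, so B ↦ app(b, b).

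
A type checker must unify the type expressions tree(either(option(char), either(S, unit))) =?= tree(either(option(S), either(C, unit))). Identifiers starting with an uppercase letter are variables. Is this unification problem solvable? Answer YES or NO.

YES

Decompose tree/1: either(option(char), either(S, unit)) =?= either(option(S), either(C, unit)).
Decompose either/2: option(char) =?= option(S),  either(S, unit) =?= either(C, unit).
Decompose option/1: char =?= S.
Bind S := char; substituting into the remaining equation gives: either(char, unit) =?= either(C, unit).
Decompose either/2: char =?= C,  unit =?= unit.
Bind C := char; no other remaining equation mentions C.
Delete trivial equation unit =?= unit.
No equations remain and no clash or occurs-check failure arose, so a unifier exists.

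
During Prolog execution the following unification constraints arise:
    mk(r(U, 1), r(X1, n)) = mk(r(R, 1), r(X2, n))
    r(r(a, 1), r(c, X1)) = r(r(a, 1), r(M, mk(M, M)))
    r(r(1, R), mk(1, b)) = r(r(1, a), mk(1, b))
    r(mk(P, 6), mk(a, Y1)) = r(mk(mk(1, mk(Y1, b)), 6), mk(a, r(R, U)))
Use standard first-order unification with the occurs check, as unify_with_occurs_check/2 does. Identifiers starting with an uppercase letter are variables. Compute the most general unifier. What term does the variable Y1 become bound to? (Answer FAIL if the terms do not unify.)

Decompose mk/2: r(U, 1) = r(R, 1),  r(X1, n) = r(X2, n).
Decompose r/2: U = R,  1 = 1.
Bind U := R; substituting into the one remaining equation that mentions U gives: r(mk(P, 6), mk(a, Y1)) = r(mk(mk(1, mk(Y1, b)), 6), mk(a, r(R, R))).
Delete trivial equation 1 = 1.
Decompose r/2: X1 = X2,  n = n.
Bind X1 := X2; substituting into the one remaining equation that mentions X1 gives: r(r(a, 1), r(c, X2)) = r(r(a, 1), r(M, mk(M, M))).
Delete trivial equation n = n.
Decompose r/2: r(a, 1) = r(a, 1),  r(c, X2) = r(M, mk(M, M)).
Delete trivial equation r(a, 1) = r(a, 1).
Decompose r/2: c = M,  X2 = mk(M, M).
Bind M := c; substituting into the one remaining equation that mentions M gives: X2 = mk(c, c).
Bind X2 := mk(c, c); no other remaining equation mentions X2. Substituting into the earlier binding gives X1 := mk(c, c).
Decompose r/2: r(1, R) = r(1, a),  mk(1, b) = mk(1, b).
Decompose r/2: 1 = 1,  R = a.
Delete trivial equation 1 = 1.
Bind R := a; substituting into the one remaining equation that mentions R gives: r(mk(P, 6), mk(a, Y1)) = r(mk(mk(1, mk(Y1, b)), 6), mk(a, r(a, a))). Substituting into the earlier binding gives U := a.
Delete trivial equation mk(1, b) = mk(1, b).
Decompose r/2: mk(P, 6) = mk(mk(1, mk(Y1, b)), 6),  mk(a, Y1) = mk(a, r(a, a)).
Decompose mk/2: P = mk(1, mk(Y1, b)),  6 = 6.
Bind P := mk(1, mk(Y1, b)); no other remaining equation mentions P.
Delete trivial equation 6 = 6.
Decompose mk/2: a = a,  Y1 = r(a, a).
Delete trivial equation a = a.
Bind Y1 := r(a, a). Substituting into the earlier binding gives P := mk(1, mk(r(a, a), b)).
MGU = { U ↦ a, X1 ↦ mk(c, c), M ↦ c, X2 ↦ mk(c, c), R ↦ a, P ↦ mk(1, mk(r(a, a), b)), Y1 ↦ r(a, a) }, so Y1 ↦ r(a, a).

r(a, a)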